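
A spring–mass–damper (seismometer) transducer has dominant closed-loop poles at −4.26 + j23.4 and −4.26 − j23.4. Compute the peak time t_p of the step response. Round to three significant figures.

t_p = π/ω_d with ω_d = 23.4 (the imaginary part), so t_p = 0.134 s.

t_p ≈ 0.134 s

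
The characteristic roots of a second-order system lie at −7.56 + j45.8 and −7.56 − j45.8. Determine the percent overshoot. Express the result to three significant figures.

With σ = 7.56, ω_d = 45.8: ω_n = √(σ²+ω_d²) = 46.4 rad/s, ζ = σ/ω_n = 0.163.
Overshoot: exp(−π·0.163/√(1−0.163²)) = 0.595, i.e. 59.5%.

%OS ≈ 59.5%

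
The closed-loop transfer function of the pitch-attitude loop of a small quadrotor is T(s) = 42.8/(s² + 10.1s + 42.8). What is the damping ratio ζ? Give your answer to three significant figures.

ζ ≈ 0.772

Comparing the denominator to s² + 2ζω_n s + ω_n²: ω_n = √42.8 = 6.54 rad/s, and 2ζω_n = 10.1 so ζ = 10.1/(2·6.54) = 0.772.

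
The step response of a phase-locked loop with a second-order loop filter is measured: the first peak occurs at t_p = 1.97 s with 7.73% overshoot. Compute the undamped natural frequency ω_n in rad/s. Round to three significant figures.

ζ from %OS: ζ = |ln 0.0773|/√(π²+ln²0.0773) = 0.632.
From t_p = π/ω_d, ω_d = π/1.97 = 1.59 rad/s, so ω_n = ω_d/√(1−ζ²) = 2.06 rad/s.

ω_n ≈ 2.06 rad/s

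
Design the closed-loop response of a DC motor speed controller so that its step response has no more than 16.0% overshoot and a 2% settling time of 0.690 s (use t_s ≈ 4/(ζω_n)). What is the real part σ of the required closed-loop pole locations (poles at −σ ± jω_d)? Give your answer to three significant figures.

σ ≈ 5.80

The settling-time spec alone fixes σ = ζω_n = 4/t_s = 4/0.690 = 5.80.
(Overshoot then fixes ζ = 0.504 and hence ω_d = σ·√(1−ζ²)/ζ = 9.94 rad/s.)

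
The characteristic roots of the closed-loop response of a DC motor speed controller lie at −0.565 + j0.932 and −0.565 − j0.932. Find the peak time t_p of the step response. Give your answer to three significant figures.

t_p = π/ω_d with ω_d = 0.932 (the imaginary part), so t_p = 3.37 s.

t_p ≈ 3.37 s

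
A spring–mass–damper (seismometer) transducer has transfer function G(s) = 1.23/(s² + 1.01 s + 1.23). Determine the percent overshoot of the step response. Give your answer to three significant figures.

Comparing the denominator to s² + 2ζω_n s + ω_n²: ω_n = √1.23 = 1.11 rad/s, and 2ζω_n = 1.01 so ζ = 1.01/(2·1.11) = 0.455.
%OS = 100·exp(−πζ/√(1−ζ²)) = 20.1%.

%OS ≈ 20.1%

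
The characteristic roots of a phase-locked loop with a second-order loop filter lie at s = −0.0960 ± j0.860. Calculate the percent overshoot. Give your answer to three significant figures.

%OS ≈ 70.4%

The poles are at −σ ± jω_d with σ = 0.0960 and ω_d = 0.860, so ω_n = √(σ²+ω_d²) = 0.865 rad/s and ζ = σ/ω_n = 0.111.
%OS = 100 e^{−πζ/√(1−ζ²)} with ζ = 0.111 gives 70.4%.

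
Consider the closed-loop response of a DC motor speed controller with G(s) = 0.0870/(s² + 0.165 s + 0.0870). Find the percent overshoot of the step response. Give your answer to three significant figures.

%OS ≈ 40.0%

ω_n = √0.0870 = 0.295 rad/s; ζ = 0.165/(2·0.295) = 0.280.
%OS = 100·exp(−πζ/√(1−ζ²)) = 40.0%.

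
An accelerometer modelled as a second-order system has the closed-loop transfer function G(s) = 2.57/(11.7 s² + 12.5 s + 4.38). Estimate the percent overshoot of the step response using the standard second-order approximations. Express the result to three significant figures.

%OS ≈ 0.361%

Dividing through by 11.7: denominator becomes s² + 1.068 s + 0.3744.
So ω_n = √0.3744 = 0.612 rad/s and ζ = 1.068/(2·0.612) = 0.873.
%OS = 100·exp(−πζ/√(1−ζ²)) = 0.361%.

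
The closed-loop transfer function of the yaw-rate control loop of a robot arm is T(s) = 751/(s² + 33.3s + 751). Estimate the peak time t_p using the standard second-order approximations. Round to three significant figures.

Matching coefficients with s² + 2ζω_n s + ω_n² gives ω_n² = 751 ⇒ ω_n = 27.4 rad/s, and ζ = 33.3/(2ω_n) = 0.608.
ω_d = 27.4·√(1 − 0.608²) = 21.8 rad/s. Then t_p = π/ω_d = 0.144 s.

t_p ≈ 0.144 s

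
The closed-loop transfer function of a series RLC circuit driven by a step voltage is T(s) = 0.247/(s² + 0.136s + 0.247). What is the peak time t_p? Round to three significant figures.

ω_n = √0.247 = 0.497 rad/s; ζ = 0.136/(2·0.497) = 0.137.
ω_d = 0.497·√(1 − 0.137²) = 0.492 rad/s. Then t_p = π/ω_d = 6.38 s.

t_p ≈ 6.38 s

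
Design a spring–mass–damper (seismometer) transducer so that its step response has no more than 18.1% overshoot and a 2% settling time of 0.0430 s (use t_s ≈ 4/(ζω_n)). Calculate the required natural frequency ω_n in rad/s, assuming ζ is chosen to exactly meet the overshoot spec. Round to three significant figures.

ω_n ≈ 195 rad/s

Inverting the overshoot relation: ζ = |ln 0.181|/√(π² + ln²0.181) = 0.478.
From t_s ≈ 4/(ζω_n): ω_n = 4/(ζ·t_s) = 4/(0.478·0.0430) = 195 rad/s.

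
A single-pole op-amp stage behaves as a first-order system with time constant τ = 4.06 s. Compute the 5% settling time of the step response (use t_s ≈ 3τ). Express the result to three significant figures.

t_s ≈ 3τ = 12.2 s.

t_s ≈ 12.2 s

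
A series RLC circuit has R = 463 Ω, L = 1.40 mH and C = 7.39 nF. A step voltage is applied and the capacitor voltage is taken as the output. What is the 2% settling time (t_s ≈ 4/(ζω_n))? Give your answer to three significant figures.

t_s ≈ 0.0000242 s

For a series RLC circuit (capacitor voltage as output), ω_n = 1/√(LC) = 1/√(1.40 mH · 7.39 nF) = 311000 rad/s.
ζ = (R/2)·√(C/L) = (463/2)·√(7.39 nF/1.40 mH) = 0.532.
t_s ≈ 4/(ζω_n) = 0.0000242 s.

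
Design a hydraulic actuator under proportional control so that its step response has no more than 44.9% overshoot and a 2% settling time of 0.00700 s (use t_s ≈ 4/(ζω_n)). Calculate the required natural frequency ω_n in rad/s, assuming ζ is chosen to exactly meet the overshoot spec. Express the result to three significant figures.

ω_n ≈ 2310 rad/s

Inverting the overshoot relation: ζ = |ln 0.449|/√(π² + ln²0.449) = 0.247.
From t_s ≈ 4/(ζω_n): ω_n = 4/(ζ·t_s) = 4/(0.247·0.00700) = 2310 rad/s.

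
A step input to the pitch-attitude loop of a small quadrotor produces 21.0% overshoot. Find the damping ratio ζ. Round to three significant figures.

ζ ≈ 0.445

ζ = −ln(OS)/√(π² + (ln OS)²). With OS = 0.210, ln OS = −1.561 and ζ = 1.561/3.508 = 0.445.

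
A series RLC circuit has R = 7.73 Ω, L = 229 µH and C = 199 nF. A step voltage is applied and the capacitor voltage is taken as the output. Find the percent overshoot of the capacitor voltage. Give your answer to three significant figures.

For a series RLC circuit (capacitor voltage as output), ω_n = 1/√(LC) = 1/√(229 µH · 199 nF) = 148000 rad/s.
ζ = (R/2)·√(C/L) = (7.73/2)·√(199 nF/229 µH) = 0.114.
%OS = 100 e^{−πζ/√(1−ζ²)} with ζ = 0.114 gives 69.7%.

%OS ≈ 69.7%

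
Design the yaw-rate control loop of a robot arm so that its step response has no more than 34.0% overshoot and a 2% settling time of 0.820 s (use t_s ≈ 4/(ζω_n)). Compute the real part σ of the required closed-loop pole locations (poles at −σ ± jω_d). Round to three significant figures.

σ ≈ 4.88

The settling-time spec alone fixes σ = ζω_n = 4/t_s = 4/0.820 = 4.88.
(Overshoot then fixes ζ = 0.325 and hence ω_d = σ·√(1−ζ²)/ζ = 14.2 rad/s.)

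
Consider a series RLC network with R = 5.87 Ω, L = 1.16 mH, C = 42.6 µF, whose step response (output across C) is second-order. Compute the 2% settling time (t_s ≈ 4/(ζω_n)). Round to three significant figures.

t_s ≈ 0.00158 s

For a series RLC circuit (capacitor voltage as output), ω_n = 1/√(LC) = 1/√(1.16 mH · 42.6 µF) = 4500 rad/s.
ζ = (R/2)·√(C/L) = (5.87/2)·√(42.6 µF/1.16 mH) = 0.562.
t_s ≈ 4/(ζω_n) = 0.00158 s.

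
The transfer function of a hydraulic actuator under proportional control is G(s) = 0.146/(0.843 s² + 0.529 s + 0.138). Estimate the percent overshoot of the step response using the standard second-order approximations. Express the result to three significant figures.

Dividing through by 0.843: denominator becomes s² + 0.6275 s + 0.1637.
So ω_n = √0.1637 = 0.405 rad/s and ζ = 0.6275/(2·0.405) = 0.775.
%OS = 100·exp(−πζ/√(1−ζ²)) = 2.11%.

%OS ≈ 2.11%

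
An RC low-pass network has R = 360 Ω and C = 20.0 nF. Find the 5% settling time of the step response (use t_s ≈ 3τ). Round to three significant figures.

τ = RC = 360 × 20.0 nF = 0.00000720 s.
t_s ≈ 3τ = 0.0000216 s.

t_s ≈ 0.0000216 s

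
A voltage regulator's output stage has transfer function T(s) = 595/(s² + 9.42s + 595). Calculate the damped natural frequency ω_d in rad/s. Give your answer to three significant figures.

ω_n = √595 = 24.4 rad/s; ζ = 9.42/(2·24.4) = 0.193.
The damped frequency ω_d = ω_n√(1−ζ²) = 23.9 rad/s.

ω_d ≈ 23.9 rad/s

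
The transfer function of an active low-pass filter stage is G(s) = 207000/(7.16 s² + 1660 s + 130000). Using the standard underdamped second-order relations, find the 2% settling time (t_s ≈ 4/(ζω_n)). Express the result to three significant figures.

Dividing through by 7.16: denominator becomes s² + 231.8 s + 18160.
So ω_n = √18160 = 135 rad/s and ζ = 231.8/(2·135) = 0.860.
t_s ≈ 4/(ζω_n) = 0.0345 s.

t_s ≈ 0.0345 s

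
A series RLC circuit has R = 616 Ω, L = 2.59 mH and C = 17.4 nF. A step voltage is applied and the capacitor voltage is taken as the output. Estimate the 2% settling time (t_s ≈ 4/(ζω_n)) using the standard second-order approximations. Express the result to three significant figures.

t_s ≈ 0.0000336 s

For a series RLC circuit (capacitor voltage as output), ω_n = 1/√(LC) = 1/√(2.59 mH · 17.4 nF) = 149000 rad/s.
ζ = (R/2)·√(C/L) = (616/2)·√(17.4 nF/2.59 mH) = 0.798.
t_s ≈ 4/(ζω_n) = 0.0000336 s.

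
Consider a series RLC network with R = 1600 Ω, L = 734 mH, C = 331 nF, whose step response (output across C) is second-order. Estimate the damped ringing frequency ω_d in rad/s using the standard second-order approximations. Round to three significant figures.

ω_d ≈ 1710 rad/s

For a series RLC circuit (capacitor voltage as output), ω_n = 1/√(LC) = 1/√(734 mH · 331 nF) = 2030 rad/s.
ζ = (R/2)·√(C/L) = (1600/2)·√(331 nF/734 mH) = 0.537.
The damped frequency ω_d = ω_n√(1−ζ²) = 1710 rad/s.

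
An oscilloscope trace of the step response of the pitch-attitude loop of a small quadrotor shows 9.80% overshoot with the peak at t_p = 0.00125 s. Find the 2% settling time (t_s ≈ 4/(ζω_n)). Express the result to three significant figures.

The overshoot fixes ζ = −ln(OS)/√(π²+ln²(OS)) = 0.595.
From t_p = π/ω_d, ω_d = π/0.00125 = 2510 rad/s, so ω_n = ω_d/√(1−ζ²) = 3130 rad/s.
t_s ≈ 4/(ζω_n) = 4/(0.595·3130) = 0.00215 s.

t_s ≈ 0.00215 s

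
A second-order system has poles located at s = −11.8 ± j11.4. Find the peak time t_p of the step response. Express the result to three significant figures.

t_p = π/ω_d with ω_d = 11.4 (the imaginary part), so t_p = 0.276 s.

t_p ≈ 0.276 s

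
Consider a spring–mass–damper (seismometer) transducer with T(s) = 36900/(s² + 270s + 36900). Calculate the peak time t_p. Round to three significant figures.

Comparing the denominator to s² + 2ζω_n s + ω_n²: ω_n = √36900 = 192 rad/s, and 2ζω_n = 270 so ζ = 270/(2·192) = 0.703.
ω_d = ω_n√(1−ζ²) = 137 rad/s. Then t_p = π/ω_d = 0.0230 s.

t_p ≈ 0.0230 s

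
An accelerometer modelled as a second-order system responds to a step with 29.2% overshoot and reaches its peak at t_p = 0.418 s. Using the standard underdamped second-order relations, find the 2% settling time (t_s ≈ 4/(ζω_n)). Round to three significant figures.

From the overshoot, ζ = −ln(OS)/√(π²+ln²(OS)) = 0.365.
t_p = π/ω_d ⇒ ω_d = 7.52 rad/s; then ω_n = ω_d/√(1−ζ²) = 8.07 rad/s.
t_s ≈ 4/(ζω_n) = 4/(0.365·8.07) = 1.36 s.

t_s ≈ 1.36 s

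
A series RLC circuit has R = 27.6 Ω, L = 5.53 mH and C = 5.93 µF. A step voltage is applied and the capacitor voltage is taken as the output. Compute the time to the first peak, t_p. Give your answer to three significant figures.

t_p ≈ 0.000638 s

For a series RLC circuit (capacitor voltage as output), ω_n = 1/√(LC) = 1/√(5.53 mH · 5.93 µF) = 5520 rad/s.
ζ = (R/2)·√(C/L) = (27.6/2)·√(5.93 µF/5.53 mH) = 0.452.
ω_d = ω_n√(1−ζ²) = 4930 rad/s. t_p = π/ω_d = 0.000638 s.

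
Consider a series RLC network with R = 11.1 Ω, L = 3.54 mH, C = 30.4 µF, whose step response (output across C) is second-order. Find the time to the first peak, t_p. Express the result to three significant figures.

t_p ≈ 0.00120 s

For a series RLC circuit (capacitor voltage as output), ω_n = 1/√(LC) = 1/√(3.54 mH · 30.4 µF) = 3050 rad/s.
ζ = (R/2)·√(C/L) = (11.1/2)·√(30.4 µF/3.54 mH) = 0.514.
The damped frequency ω_d = ω_n√(1−ζ²) = 2610 rad/s. t_p = π/ω_d = 0.00120 s.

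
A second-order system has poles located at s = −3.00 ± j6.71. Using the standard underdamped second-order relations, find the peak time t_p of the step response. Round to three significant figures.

t_p ≈ 0.468 s

t_p = π/ω_d with ω_d = 6.71 (the imaginary part), so t_p = 0.468 s.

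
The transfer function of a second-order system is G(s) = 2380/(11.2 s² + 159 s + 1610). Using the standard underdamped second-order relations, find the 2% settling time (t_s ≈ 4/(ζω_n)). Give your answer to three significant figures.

t_s ≈ 0.564 s

Dividing through by 11.2: denominator becomes s² + 14.20 s + 143.8.
So ω_n = √143.8 = 12.0 rad/s and ζ = 14.20/(2·12.0) = 0.592.
t_s ≈ 4/(ζω_n) = 0.564 s.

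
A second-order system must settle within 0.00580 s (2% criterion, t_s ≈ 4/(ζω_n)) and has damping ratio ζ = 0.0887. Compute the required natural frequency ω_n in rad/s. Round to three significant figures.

Rearranging t_s ≈ 4/(ζω_n) gives ω_n = 4/(ζ·t_s) = 4/(0.0887 × 0.00580) = 7780 rad/s.

ω_n ≈ 7780 rad/s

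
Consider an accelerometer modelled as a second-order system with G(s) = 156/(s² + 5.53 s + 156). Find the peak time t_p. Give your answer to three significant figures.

t_p ≈ 0.258 s

Matching coefficients with s² + 2ζω_n s + ω_n² gives ω_n² = 156 ⇒ ω_n = 12.5 rad/s, and ζ = 5.53/(2ω_n) = 0.221.
The damped frequency ω_d = ω_n√(1−ζ²) = 12.2 rad/s. Then t_p = π/ω_d = 0.258 s.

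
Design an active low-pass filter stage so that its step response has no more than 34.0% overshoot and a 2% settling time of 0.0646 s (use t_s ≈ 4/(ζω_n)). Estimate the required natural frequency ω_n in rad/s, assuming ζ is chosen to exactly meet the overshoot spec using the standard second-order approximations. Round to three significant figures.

ζ = −ln(OS)/√(π² + (ln OS)²). With OS = 0.340, ln OS = −1.079 and ζ = 1.079/3.322 = 0.325.
From t_s ≈ 4/(ζω_n): ω_n = 4/(ζ·t_s) = 4/(0.325·0.0646) = 191 rad/s.

ω_n ≈ 191 rad/s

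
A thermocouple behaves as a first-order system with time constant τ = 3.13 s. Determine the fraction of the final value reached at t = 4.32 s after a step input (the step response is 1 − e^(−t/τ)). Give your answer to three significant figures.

y(t)/y_∞ = 1 − e^(−t/τ) = 1 − e^(−4.32/3.13) = 1 − e^(−1.38) = 0.748.

y/y_∞ ≈ 0.748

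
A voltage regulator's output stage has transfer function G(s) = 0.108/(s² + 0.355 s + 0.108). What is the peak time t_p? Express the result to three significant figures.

Comparing the denominator to s² + 2ζω_n s + ω_n²: ω_n = √0.108 = 0.329 rad/s, and 2ζω_n = 0.355 so ζ = 0.355/(2·0.329) = 0.540.
ω_d = ω_n√(1−ζ²) = 0.277 rad/s. Then t_p = π/ω_d = 11.4 s.

t_p ≈ 11.4 s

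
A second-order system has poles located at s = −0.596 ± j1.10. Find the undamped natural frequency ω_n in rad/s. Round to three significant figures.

ω_n ≈ 1.25 rad/s

|pole| = ω_n = √(0.596² + 1.10²) = 1.25 rad/s; ζ = cos θ = σ/ω_n = 0.476.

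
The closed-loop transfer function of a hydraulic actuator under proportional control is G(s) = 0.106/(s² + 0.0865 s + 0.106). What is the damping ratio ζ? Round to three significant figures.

ζ ≈ 0.133

ω_n = √0.106 = 0.326 rad/s; ζ = 0.0865/(2·0.326) = 0.133.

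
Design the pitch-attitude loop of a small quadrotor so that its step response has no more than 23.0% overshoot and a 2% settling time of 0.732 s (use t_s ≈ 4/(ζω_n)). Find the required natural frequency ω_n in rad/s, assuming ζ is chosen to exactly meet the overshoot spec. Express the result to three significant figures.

ω_n ≈ 12.9 rad/s

From %OS = 100·exp(−πζ/√(1−ζ²)), invert to get ζ = −ln(OS)/√(π² + ln²(OS)) with OS = 0.230.
−ln 0.230 = 1.470, so ζ = 1.470/√(π² + 2.160) = 0.424.
From t_s ≈ 4/(ζω_n): ω_n = 4/(ζ·t_s) = 4/(0.424·0.732) = 12.9 rad/s.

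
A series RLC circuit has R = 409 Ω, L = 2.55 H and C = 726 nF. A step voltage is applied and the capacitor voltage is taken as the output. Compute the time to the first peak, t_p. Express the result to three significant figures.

t_p ≈ 0.00430 s

For a series RLC circuit (capacitor voltage as output), ω_n = 1/√(LC) = 1/√(2.55 H · 726 nF) = 735 rad/s.
ζ = (R/2)·√(C/L) = (409/2)·√(726 nF/2.55 H) = 0.109.
ω_d = ω_n√(1−ζ²) = 731 rad/s. t_p = π/ω_d = 0.00430 s.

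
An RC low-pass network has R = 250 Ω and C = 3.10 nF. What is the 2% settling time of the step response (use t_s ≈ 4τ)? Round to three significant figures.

t_s ≈ 0.00000310 s

τ = RC = 250 × 3.10 nF = 0.000000775 s.
t_s ≈ 4τ = 0.00000310 s.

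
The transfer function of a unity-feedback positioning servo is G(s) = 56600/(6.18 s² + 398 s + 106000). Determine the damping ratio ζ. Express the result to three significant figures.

ζ ≈ 0.246

Dividing through by 6.18: denominator becomes s² + 64.40 s + 17150.
So ω_n = √17150 = 131 rad/s and ζ = 64.40/(2·131) = 0.246.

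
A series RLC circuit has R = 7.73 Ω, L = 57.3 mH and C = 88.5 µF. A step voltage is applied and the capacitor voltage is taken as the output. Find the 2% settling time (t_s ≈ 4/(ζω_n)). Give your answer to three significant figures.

For a series RLC circuit (capacitor voltage as output), ω_n = 1/√(LC) = 1/√(57.3 mH · 88.5 µF) = 444 rad/s.
ζ = (R/2)·√(C/L) = (7.73/2)·√(88.5 µF/57.3 mH) = 0.152.
t_s ≈ 4/(ζω_n) = 0.0593 s.

t_s ≈ 0.0593 s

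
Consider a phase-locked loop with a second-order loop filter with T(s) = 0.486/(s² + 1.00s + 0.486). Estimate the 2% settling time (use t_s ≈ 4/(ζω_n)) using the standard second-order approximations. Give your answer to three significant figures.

Matching coefficients with s² + 2ζω_n s + ω_n² gives ω_n² = 0.486 ⇒ ω_n = 0.697 rad/s, and ζ = 1.00/(2ω_n) = 0.717.
t_s ≈ 4/(ζω_n) = 4/(0.717·0.697) = 8.00 s.

t_s ≈ 8.00 s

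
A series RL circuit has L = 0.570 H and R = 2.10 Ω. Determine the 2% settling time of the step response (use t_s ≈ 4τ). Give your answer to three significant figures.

τ = L/R = 0.570/2.10 = 0.271 s.
t_s ≈ 4τ = 1.09 s.

t_s ≈ 1.09 s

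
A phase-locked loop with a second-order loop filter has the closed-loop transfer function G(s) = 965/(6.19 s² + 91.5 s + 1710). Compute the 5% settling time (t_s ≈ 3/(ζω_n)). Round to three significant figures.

Dividing through by 6.19: denominator becomes s² + 14.78 s + 276.3.
So ω_n = √276.3 = 16.6 rad/s and ζ = 14.78/(2·16.6) = 0.445.
t_s ≈ 3/(ζω_n) = 0.406 s.

t_s ≈ 0.406 s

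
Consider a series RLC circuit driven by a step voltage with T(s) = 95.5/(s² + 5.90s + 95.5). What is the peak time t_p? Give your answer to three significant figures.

t_p ≈ 0.337 s

Matching coefficients with s² + 2ζω_n s + ω_n² gives ω_n² = 95.5 ⇒ ω_n = 9.77 rad/s, and ζ = 5.90/(2ω_n) = 0.302.
The damped frequency ω_d = ω_n√(1−ζ²) = 9.32 rad/s. Then t_p = π/ω_d = 0.337 s.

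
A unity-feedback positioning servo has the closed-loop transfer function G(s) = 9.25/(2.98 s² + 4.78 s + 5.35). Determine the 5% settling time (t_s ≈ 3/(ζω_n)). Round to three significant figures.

t_s ≈ 3.74 s

Dividing through by 2.98: denominator becomes s² + 1.604 s + 1.795.
So ω_n = √1.795 = 1.34 rad/s and ζ = 1.604/(2·1.34) = 0.599.
t_s ≈ 3/(ζω_n) = 3.74 s.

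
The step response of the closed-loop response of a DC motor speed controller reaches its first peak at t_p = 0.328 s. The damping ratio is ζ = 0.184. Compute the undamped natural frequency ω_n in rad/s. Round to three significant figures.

ω_n ≈ 9.74 rad/s

Peak time t_p = π/ω_d, so ω_d = π/t_p = π/0.328 = 9.58 rad/s.
ω_n = ω_d/√(1−ζ²) = 9.58/√0.966 = 9.74 rad/s.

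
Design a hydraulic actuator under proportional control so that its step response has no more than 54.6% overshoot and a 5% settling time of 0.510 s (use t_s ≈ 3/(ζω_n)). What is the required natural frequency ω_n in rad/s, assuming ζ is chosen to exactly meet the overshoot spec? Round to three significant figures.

ω_n ≈ 31.1 rad/s

ζ = −ln(OS)/√(π² + (ln OS)²). With OS = 0.546, ln OS = −0.6051 and ζ = 0.6051/3.199 = 0.189.
Then ω_n = 3/(ζ t_s) = 3/(0.189 × 0.510) = 31.1 rad/s.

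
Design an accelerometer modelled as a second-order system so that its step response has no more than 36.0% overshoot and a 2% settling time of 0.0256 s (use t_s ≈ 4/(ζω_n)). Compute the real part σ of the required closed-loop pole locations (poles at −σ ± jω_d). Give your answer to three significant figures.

σ ≈ 156

The settling-time spec alone fixes σ = ζω_n = 4/t_s = 4/0.0256 = 156.
(Overshoot then fixes ζ = 0.309 and hence ω_d = σ·√(1−ζ²)/ζ = 480 rad/s.)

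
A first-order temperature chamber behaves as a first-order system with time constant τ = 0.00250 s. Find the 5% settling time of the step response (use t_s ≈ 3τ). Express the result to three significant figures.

t_s ≈ 3τ = 0.00750 s.

t_s ≈ 0.00750 s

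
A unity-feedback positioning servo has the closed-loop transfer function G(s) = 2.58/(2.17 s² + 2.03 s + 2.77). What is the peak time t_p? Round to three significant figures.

t_p ≈ 3.05 s

Dividing through by 2.17: denominator becomes s² + 0.9355 s + 1.276.
So ω_n = √1.276 = 1.13 rad/s and ζ = 0.9355/(2·1.13) = 0.414.
The damped frequency ω_d = ω_n√(1−ζ²) = 1.03 rad/s. t_p = π/ω_d = 3.05 s.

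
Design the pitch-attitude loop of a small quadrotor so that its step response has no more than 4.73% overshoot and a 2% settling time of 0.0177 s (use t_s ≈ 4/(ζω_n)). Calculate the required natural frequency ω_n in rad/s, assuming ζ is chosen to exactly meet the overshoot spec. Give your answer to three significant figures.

ω_n ≈ 324 rad/s

Inverting the overshoot relation: ζ = |ln 0.0473|/√(π² + ln²0.0473) = 0.697.
Then ω_n = 4/(ζ t_s) = 4/(0.697 × 0.0177) = 324 rad/s.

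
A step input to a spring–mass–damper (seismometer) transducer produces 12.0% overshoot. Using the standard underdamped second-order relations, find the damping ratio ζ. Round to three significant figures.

ζ ≈ 0.559

Inverting the overshoot relation: ζ = |ln 0.120|/√(π² + ln²0.120) = 0.559.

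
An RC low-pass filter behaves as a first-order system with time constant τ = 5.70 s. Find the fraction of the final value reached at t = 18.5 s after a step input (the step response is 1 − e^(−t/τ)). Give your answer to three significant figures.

y(t)/y_∞ = 1 − e^(−t/τ) = 1 − e^(−18.5/5.70) = 1 − e^(−3.25) = 0.961.

y/y_∞ ≈ 0.961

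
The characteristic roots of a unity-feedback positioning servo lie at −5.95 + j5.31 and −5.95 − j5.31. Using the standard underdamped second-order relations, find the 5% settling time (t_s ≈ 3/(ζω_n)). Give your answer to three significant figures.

For poles at −σ ± jω_d, ζω_n = σ = 5.95, so t_s ≈ 3/σ = 0.504 s.

t_s ≈ 0.504 s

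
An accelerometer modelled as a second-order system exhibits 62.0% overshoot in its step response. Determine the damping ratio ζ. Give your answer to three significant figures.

ζ ≈ 0.150

ζ = −ln(OS)/√(π² + (ln OS)²). With OS = 0.620, ln OS = −0.4780 and ζ = 0.4780/3.178 = 0.150.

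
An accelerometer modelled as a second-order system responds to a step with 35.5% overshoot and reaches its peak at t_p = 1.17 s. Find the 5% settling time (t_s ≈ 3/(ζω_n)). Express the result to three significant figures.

The overshoot fixes ζ = −ln(OS)/√(π²+ln²(OS)) = 0.313.
From t_p = π/ω_d, ω_d = π/1.17 = 2.69 rad/s, so ω_n = ω_d/√(1−ζ²) = 2.83 rad/s.
t_s ≈ 3/(ζω_n) = 3/(0.313·2.83) = 3.39 s.

t_s ≈ 3.39 s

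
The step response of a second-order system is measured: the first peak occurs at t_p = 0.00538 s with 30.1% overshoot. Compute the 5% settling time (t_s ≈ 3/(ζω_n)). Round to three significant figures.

ζ from %OS: ζ = |ln 0.301|/√(π²+ln²0.301) = 0.357.
t_p = π/ω_d ⇒ ω_d = 584 rad/s; then ω_n = ω_d/√(1−ζ²) = 625 rad/s.
t_s ≈ 3/(ζω_n) = 3/(0.357·625) = 0.0134 s.

t_s ≈ 0.0134 s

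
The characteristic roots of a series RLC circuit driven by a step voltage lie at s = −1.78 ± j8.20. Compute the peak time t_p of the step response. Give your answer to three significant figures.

t_p ≈ 0.383 s

t_p = π/ω_d with ω_d = 8.20 (the imaginary part), so t_p = 0.383 s.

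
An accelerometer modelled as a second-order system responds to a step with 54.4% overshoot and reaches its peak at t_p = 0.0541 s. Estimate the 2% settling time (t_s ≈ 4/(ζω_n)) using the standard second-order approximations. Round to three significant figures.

t_s ≈ 0.355 s

The overshoot fixes ζ = −ln(OS)/√(π²+ln²(OS)) = 0.190.
t_p = π/ω_d ⇒ ω_d = 58.1 rad/s; then ω_n = ω_d/√(1−ζ²) = 59.2 rad/s.
t_s ≈ 4/(ζω_n) = 4/(0.190·59.2) = 0.355 s.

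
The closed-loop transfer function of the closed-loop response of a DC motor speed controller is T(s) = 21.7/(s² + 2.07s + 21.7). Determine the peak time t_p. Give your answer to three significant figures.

ω_n = √21.7 = 4.66 rad/s; ζ = 2.07/(2·4.66) = 0.222.
ω_d = ω_n√(1−ζ²) = 4.54 rad/s. Then t_p = π/ω_d = 0.692 s.

t_p ≈ 0.692 s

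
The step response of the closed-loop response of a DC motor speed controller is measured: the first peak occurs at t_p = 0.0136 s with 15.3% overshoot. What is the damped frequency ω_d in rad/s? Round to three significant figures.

ω_d ≈ 231 rad/s

t_p = π/ω_d, so ω_d = π/0.0136 = 231 rad/s.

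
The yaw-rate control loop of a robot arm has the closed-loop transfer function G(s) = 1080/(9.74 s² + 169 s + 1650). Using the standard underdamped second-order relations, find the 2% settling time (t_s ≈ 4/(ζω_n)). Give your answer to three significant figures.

t_s ≈ 0.461 s

Dividing through by 9.74: denominator becomes s² + 17.35 s + 169.4.
So ω_n = √169.4 = 13.0 rad/s and ζ = 17.35/(2·13.0) = 0.667.
t_s ≈ 4/(ζω_n) = 0.461 s.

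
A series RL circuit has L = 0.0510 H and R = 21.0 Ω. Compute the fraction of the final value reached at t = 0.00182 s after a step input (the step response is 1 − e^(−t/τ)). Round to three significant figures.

y/y_∞ ≈ 0.527

τ = L/R = 0.0510/21.0 = 0.00243 s.
y(t)/y_∞ = 1 − e^(−t/τ) = 1 − e^(−0.00182/0.00243) = 1 − e^(−0.749) = 0.527.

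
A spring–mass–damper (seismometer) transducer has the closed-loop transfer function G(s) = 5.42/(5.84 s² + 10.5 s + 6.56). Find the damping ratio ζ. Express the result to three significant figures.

Dividing through by 5.84: denominator becomes s² + 1.798 s + 1.123.
So ω_n = √1.123 = 1.06 rad/s and ζ = 1.798/(2·1.06) = 0.848.

ζ ≈ 0.848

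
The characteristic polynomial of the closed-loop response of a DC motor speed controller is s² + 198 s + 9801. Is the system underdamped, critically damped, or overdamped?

a² − 4b = 198² − 4·9801 = 0 (repeated real root); the system is critically damped.

critically damped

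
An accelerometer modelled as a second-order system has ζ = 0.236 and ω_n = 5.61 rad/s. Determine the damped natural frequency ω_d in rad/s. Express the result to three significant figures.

ω_d ≈ 5.45 rad/s

ω_d = ω_n√(1−ζ²) = 5.61·√0.944 = 5.45 rad/s.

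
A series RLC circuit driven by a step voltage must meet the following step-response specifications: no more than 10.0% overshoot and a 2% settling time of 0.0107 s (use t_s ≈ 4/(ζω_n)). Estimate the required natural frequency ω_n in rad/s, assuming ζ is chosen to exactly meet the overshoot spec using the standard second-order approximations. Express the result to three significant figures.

ζ = −ln(OS)/√(π² + (ln OS)²). With OS = 0.100, ln OS = −2.303 and ζ = 2.303/3.895 = 0.591.
From t_s ≈ 4/(ζω_n): ω_n = 4/(ζ·t_s) = 4/(0.591·0.0107) = 632 rad/s.

ω_n ≈ 632 rad/s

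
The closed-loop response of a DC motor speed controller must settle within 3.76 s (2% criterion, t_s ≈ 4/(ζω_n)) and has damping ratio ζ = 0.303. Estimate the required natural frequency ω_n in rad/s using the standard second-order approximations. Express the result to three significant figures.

Rearranging t_s ≈ 4/(ζω_n) gives ω_n = 4/(ζ·t_s) = 4/(0.303 × 3.76) = 3.51 rad/s.

ω_n ≈ 3.51 rad/s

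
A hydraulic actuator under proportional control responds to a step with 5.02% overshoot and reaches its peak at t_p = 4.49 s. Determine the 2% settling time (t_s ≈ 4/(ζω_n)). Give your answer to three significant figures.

ζ from %OS: ζ = |ln 0.0502|/√(π²+ln²0.0502) = 0.690.
From t_p = π/ω_d, ω_d = π/4.49 = 0.700 rad/s, so ω_n = ω_d/√(1−ζ²) = 0.966 rad/s.
t_s ≈ 4/(ζω_n) = 4/(0.690·0.966) = 6.00 s.

t_s ≈ 6.00 s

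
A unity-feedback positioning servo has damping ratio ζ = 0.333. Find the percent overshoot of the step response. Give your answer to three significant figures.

%OS ≈ 33.0%

For an underdamped second-order system, %OS = 100·exp(−πζ/√(1−ζ²)).
πζ/√(1−ζ²) = π·0.333/√(1−0.111) = 1.109, so %OS = 100·e^(−1.109) = 33.0%.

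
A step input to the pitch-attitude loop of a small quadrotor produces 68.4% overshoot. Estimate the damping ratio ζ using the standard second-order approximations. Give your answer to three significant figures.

ζ ≈ 0.120

Inverting the overshoot relation: ζ = |ln 0.684|/√(π² + ln²0.684) = 0.120.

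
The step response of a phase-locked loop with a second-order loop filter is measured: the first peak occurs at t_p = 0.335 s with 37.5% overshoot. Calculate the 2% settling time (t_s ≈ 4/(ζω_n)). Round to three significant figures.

t_s ≈ 1.37 s

ζ from %OS: ζ = |ln 0.375|/√(π²+ln²0.375) = 0.298.
t_p = π/ω_d ⇒ ω_d = 9.38 rad/s; then ω_n = ω_d/√(1−ζ²) = 9.82 rad/s.
t_s ≈ 4/(ζω_n) = 4/(0.298·9.82) = 1.37 s.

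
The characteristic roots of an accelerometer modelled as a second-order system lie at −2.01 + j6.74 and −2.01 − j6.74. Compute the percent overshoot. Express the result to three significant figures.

|pole| = ω_n = √(2.01² + 6.74²) = 7.03 rad/s; ζ = cos θ = σ/ω_n = 0.286.
%OS = 100·exp(−πζ/√(1−ζ²)) = 39.2%.

%OS ≈ 39.2%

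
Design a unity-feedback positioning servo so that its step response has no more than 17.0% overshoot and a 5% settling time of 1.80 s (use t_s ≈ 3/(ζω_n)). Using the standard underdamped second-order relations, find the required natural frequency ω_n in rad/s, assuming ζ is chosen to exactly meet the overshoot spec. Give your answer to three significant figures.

ζ = −ln(OS)/√(π² + (ln OS)²). With OS = 0.170, ln OS = −1.772 and ζ = 1.772/3.607 = 0.491.
Then ω_n = 3/(ζ t_s) = 3/(0.491 × 1.80) = 3.39 rad/s.

ω_n ≈ 3.39 rad/s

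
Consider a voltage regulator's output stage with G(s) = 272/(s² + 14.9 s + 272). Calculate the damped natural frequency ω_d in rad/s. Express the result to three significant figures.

ω_d ≈ 14.7 rad/s

Comparing the denominator to s² + 2ζω_n s + ω_n²: ω_n = √272 = 16.5 rad/s, and 2ζω_n = 14.9 so ζ = 14.9/(2·16.5) = 0.452.
ω_d = 16.5·√(1 − 0.452²) = 14.7 rad/s.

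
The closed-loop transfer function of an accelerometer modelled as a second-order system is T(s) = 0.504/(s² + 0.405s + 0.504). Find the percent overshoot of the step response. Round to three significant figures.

Comparing the denominator to s² + 2ζω_n s + ω_n²: ω_n = √0.504 = 0.710 rad/s, and 2ζω_n = 0.405 so ζ = 0.405/(2·0.710) = 0.285.
%OS = 100 e^{−πζ/√(1−ζ²)} with ζ = 0.285 gives 39.3%.

%OS ≈ 39.3%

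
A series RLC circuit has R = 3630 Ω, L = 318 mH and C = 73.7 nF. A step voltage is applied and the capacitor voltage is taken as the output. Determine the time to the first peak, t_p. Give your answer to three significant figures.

t_p ≈ 0.000989 s

For a series RLC circuit (capacitor voltage as output), ω_n = 1/√(LC) = 1/√(318 mH · 73.7 nF) = 6530 rad/s.
ζ = (R/2)·√(C/L) = (3630/2)·√(73.7 nF/318 mH) = 0.874.
ω_d = ω_n√(1−ζ²) = 3180 rad/s. t_p = π/ω_d = 0.000989 s.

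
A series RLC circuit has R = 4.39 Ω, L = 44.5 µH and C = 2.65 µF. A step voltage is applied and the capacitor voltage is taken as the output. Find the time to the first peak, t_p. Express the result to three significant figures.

For a series RLC circuit (capacitor voltage as output), ω_n = 1/√(LC) = 1/√(44.5 µH · 2.65 µF) = 92100 rad/s.
ζ = (R/2)·√(C/L) = (4.39/2)·√(2.65 µF/44.5 µH) = 0.536.
The damped frequency ω_d = ω_n√(1−ζ²) = 77800 rad/s. t_p = π/ω_d = 0.0000404 s.

t_p ≈ 0.0000404 s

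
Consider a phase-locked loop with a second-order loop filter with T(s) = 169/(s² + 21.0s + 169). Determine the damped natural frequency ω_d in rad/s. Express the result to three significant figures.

Matching coefficients with s² + 2ζω_n s + ω_n² gives ω_n² = 169 ⇒ ω_n = 13.0 rad/s, and ζ = 21.0/(2ω_n) = 0.808.
The damped frequency ω_d = ω_n√(1−ζ²) = 7.66 rad/s.

ω_d ≈ 7.66 rad/s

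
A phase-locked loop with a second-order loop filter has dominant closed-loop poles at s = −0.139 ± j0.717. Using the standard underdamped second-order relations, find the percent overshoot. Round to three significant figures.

The poles are at −σ ± jω_d with σ = 0.139 and ω_d = 0.717, so ω_n = √(σ²+ω_d²) = 0.730 rad/s and ζ = σ/ω_n = 0.190.
%OS = 100 e^{−πζ/√(1−ζ²)} with ζ = 0.190 gives 54.4%.

%OS ≈ 54.4%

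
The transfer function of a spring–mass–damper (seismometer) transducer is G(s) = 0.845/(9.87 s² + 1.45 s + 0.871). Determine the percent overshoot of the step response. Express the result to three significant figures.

Dividing through by 9.87: denominator becomes s² + 0.1469 s + 0.08825.
So ω_n = √0.08825 = 0.297 rad/s and ζ = 0.1469/(2·0.297) = 0.247.
Overshoot: exp(−π·0.247/√(1−0.247²)) = 0.449, i.e. 44.9%.

%OS ≈ 44.9%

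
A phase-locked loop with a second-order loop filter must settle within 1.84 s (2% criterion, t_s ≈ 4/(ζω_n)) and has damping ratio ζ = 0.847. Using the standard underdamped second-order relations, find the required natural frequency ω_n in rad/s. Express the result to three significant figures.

Rearranging t_s ≈ 4/(ζω_n) gives ω_n = 4/(ζ·t_s) = 4/(0.847 × 1.84) = 2.57 rad/s.

ω_n ≈ 2.57 rad/s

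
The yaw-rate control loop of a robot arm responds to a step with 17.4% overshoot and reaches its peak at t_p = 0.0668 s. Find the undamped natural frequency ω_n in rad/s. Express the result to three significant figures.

ω_n ≈ 53.8 rad/s

From the overshoot, ζ = −ln(OS)/√(π²+ln²(OS)) = 0.486.
From t_p = π/ω_d, ω_d = π/0.0668 = 47.0 rad/s, so ω_n = ω_d/√(1−ζ²) = 53.8 rad/s.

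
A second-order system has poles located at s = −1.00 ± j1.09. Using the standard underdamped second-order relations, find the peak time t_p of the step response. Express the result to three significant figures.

t_p ≈ 2.88 s

t_p = π/ω_d with ω_d = 1.09 (the imaginary part), so t_p = 2.88 s.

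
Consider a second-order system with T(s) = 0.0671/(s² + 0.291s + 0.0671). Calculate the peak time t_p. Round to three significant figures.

t_p ≈ 14.7 s

ω_n = √0.0671 = 0.259 rad/s; ζ = 0.291/(2·0.259) = 0.562.
ω_d = ω_n√(1−ζ²) = 0.214 rad/s. Then t_p = π/ω_d = 14.7 s.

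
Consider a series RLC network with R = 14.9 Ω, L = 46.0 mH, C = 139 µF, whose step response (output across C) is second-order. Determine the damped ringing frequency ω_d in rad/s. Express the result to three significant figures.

ω_d ≈ 361 rad/s

For a series RLC circuit (capacitor voltage as output), ω_n = 1/√(LC) = 1/√(46.0 mH · 139 µF) = 395 rad/s.
ζ = (R/2)·√(C/L) = (14.9/2)·√(139 µF/46.0 mH) = 0.410.
The damped frequency ω_d = ω_n√(1−ζ²) = 361 rad/s.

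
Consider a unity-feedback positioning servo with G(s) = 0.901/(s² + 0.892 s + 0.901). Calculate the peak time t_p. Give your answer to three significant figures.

Comparing the denominator to s² + 2ζω_n s + ω_n²: ω_n = √0.901 = 0.949 rad/s, and 2ζω_n = 0.892 so ζ = 0.892/(2·0.949) = 0.470.
The damped frequency ω_d = ω_n√(1−ζ²) = 0.838 rad/s. Then t_p = π/ω_d = 3.75 s.

t_p ≈ 3.75 s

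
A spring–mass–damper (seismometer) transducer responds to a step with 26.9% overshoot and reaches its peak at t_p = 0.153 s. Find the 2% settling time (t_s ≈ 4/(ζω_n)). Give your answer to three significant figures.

The overshoot fixes ζ = −ln(OS)/√(π²+ln²(OS)) = 0.386.
t_p = π/ω_d ⇒ ω_d = 20.5 rad/s; then ω_n = ω_d/√(1−ζ²) = 22.3 rad/s.
t_s ≈ 4/(ζω_n) = 4/(0.386·22.3) = 0.466 s.

t_s ≈ 0.466 s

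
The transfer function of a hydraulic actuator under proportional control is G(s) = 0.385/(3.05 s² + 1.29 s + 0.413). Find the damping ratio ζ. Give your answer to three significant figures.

Dividing through by 3.05: denominator becomes s² + 0.4230 s + 0.1354.
So ω_n = √0.1354 = 0.368 rad/s and ζ = 0.4230/(2·0.368) = 0.575.

ζ ≈ 0.575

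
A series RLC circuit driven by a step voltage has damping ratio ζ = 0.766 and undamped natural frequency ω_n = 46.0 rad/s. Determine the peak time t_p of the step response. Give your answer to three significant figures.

t_p ≈ 0.106 s

The damped frequency is ω_d = ω_n√(1−ζ²) = 46.0·√(1−0.587) = 29.6 rad/s.
Peak time t_p = π/ω_d = π/29.6 = 0.106 s.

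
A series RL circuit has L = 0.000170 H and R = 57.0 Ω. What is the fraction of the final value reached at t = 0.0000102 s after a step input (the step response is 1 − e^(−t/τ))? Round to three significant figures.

y/y_∞ ≈ 0.967

τ = L/R = 0.000170/57.0 = 0.00000298 s.
y(t)/y_∞ = 1 − e^(−t/τ) = 1 − e^(−0.0000102/0.00000298) = 1 − e^(−3.42) = 0.967.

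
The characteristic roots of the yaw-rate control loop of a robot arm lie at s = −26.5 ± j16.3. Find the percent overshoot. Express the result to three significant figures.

The poles are at −σ ± jω_d with σ = 26.5 and ω_d = 16.3, so ω_n = √(σ²+ω_d²) = 31.1 rad/s and ζ = σ/ω_n = 0.852.
%OS = 100·exp(−πζ/√(1−ζ²)) = 0.605%.

%OS ≈ 0.605%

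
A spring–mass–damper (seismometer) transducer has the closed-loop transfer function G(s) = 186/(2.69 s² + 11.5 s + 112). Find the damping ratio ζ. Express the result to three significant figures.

Dividing through by 2.69: denominator becomes s² + 4.275 s + 41.64.
So ω_n = √41.64 = 6.45 rad/s and ζ = 4.275/(2·6.45) = 0.331.

ζ ≈ 0.331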